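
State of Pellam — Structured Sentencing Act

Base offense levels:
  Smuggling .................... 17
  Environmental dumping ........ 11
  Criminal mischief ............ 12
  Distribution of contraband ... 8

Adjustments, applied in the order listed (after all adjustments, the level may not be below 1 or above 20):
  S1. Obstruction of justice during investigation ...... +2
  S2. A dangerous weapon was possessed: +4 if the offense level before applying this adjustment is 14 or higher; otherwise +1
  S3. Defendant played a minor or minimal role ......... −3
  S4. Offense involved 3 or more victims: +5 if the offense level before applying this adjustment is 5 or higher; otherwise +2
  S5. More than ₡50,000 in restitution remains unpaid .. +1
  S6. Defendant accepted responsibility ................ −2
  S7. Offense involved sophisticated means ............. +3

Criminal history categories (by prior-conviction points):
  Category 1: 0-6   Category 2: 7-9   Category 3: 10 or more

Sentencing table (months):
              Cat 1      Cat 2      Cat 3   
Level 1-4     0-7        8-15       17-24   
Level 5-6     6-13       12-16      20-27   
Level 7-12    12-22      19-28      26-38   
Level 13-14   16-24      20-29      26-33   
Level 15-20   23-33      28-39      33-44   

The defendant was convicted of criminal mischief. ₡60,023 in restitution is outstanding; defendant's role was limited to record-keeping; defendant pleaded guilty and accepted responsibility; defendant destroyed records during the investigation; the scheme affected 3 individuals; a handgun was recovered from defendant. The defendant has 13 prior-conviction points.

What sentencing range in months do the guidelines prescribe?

33-44 months

Base offense level for criminal mischief: 12.
S1 applies: 12 + 2 = 14.
S2 applies (level before this adjustment is 14 ≥ 14, so +4): 14 + 4 = 18.
S3 applies: 18 − 3 = 15.
S4 applies (level before this adjustment is 15 ≥ 5, so +5): 15 + 5 = 20.
S5 applies: 20 + 1 = 21.
S6 applies: 21 − 2 = 19.
Final offense level: 19.
Criminal history: 13 prior points → Category 3 (10+).
Level 19 falls in the 15-20 band.
Grid: Level 15-20 × Category 3 = 33-44 months.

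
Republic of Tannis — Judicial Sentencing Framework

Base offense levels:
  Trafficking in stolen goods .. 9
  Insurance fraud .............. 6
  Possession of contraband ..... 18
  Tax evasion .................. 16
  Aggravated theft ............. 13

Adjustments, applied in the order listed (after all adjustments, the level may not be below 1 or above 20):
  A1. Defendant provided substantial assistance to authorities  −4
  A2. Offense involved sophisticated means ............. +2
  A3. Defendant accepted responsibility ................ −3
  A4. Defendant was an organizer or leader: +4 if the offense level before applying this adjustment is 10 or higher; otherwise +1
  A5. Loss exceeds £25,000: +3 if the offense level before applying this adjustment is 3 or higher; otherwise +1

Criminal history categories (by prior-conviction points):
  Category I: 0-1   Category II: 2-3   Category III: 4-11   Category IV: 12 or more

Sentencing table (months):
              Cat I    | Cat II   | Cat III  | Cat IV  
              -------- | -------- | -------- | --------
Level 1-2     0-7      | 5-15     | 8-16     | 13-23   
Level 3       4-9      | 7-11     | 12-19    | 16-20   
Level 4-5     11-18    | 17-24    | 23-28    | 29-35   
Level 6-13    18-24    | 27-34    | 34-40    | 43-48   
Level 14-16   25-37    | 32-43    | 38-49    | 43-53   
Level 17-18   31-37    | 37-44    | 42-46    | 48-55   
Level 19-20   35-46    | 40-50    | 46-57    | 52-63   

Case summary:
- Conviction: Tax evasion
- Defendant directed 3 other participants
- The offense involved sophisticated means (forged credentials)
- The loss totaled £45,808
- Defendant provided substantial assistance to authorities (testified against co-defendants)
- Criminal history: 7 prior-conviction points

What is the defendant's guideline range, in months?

46-57 months

Base offense level for tax evasion: 16.
A1 applies: 16 − 4 = 12.
A2 applies: 12 + 2 = 14.
A4 applies (level before this adjustment is 14 ≥ 10, so +4): 14 + 4 = 18.
A5 applies (level before this adjustment is 18 ≥ 3, so +3): 18 + 3 = 21.
Level 21 exceeds the maximum of 20; capped at 20.
Final offense level: 20.
Criminal history: 7 prior points → Category III (4-11).
Level 20 falls in the 19-20 band.
Grid: Level 19-20 × Category III = 46-57 months.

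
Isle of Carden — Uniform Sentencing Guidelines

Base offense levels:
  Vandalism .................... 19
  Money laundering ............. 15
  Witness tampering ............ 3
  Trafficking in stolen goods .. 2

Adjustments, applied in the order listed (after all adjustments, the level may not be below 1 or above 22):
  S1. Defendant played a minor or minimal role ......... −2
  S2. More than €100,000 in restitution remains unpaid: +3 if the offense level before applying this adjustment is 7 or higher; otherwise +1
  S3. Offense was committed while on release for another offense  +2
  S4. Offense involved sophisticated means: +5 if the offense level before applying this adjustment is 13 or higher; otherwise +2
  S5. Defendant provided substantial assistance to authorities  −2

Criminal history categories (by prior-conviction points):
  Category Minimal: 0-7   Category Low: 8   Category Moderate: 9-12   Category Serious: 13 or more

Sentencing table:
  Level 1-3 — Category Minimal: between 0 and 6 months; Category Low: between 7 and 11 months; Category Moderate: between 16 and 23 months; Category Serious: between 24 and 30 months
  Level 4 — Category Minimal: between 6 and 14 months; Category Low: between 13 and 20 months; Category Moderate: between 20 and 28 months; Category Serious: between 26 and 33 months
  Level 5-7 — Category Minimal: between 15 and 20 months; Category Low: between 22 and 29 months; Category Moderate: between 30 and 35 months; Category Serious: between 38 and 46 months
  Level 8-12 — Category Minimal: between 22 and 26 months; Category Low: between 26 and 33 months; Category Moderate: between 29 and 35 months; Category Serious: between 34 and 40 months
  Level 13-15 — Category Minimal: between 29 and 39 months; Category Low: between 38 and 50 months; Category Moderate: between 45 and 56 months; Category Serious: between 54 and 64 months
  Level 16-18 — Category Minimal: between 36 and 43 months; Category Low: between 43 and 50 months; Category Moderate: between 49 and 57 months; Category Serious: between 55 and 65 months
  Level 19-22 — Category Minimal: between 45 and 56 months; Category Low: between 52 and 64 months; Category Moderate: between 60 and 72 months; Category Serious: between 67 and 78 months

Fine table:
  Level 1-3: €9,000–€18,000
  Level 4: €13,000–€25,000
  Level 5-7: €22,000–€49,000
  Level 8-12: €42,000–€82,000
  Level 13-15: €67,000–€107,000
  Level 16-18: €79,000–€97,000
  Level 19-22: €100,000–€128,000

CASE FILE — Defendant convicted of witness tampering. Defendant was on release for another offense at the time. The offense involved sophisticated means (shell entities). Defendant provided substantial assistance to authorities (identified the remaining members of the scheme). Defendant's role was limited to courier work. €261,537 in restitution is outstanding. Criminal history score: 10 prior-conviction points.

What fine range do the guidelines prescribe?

€13,000–€25,000

Base offense level for witness tampering: 3.
S1 applies: 3 − 2 = 1.
S2 applies (level before this adjustment is 1 < 7, so +1): 1 + 1 = 2.
S3 applies: 2 + 2 = 4.
S4 applies (level before this adjustment is 4 < 13, so +2): 4 + 2 = 6.
S5 applies: 6 − 2 = 4.
Final offense level: 4.
Level 4 falls in the 4 band.
Fine table: Level 4 → €13,000–€25,000.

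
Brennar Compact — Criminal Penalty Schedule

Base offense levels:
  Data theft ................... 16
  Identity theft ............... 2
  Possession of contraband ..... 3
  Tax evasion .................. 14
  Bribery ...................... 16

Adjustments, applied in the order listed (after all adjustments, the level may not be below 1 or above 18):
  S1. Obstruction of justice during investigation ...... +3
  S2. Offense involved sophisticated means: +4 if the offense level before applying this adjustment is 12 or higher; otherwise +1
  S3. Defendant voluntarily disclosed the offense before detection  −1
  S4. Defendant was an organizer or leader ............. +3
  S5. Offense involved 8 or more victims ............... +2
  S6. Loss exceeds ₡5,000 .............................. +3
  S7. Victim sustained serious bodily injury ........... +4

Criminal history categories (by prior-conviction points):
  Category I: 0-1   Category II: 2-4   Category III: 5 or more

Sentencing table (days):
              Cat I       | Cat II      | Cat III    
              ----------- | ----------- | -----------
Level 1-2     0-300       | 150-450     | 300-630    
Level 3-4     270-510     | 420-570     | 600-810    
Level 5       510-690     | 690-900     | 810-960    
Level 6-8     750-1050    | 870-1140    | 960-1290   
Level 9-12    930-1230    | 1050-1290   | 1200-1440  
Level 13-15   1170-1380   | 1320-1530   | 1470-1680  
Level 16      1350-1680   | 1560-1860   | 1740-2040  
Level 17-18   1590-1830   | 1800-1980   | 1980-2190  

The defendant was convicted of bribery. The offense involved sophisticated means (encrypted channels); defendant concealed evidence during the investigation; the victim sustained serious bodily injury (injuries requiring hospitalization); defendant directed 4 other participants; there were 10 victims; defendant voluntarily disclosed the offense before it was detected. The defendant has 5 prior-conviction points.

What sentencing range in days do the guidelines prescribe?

Base offense level for bribery: 16.
S1 applies: 16 + 3 = 19.
S2 applies (level before this adjustment is 19 ≥ 12, so +4): 19 + 4 = 23.
S3 applies: 23 − 1 = 22.
S4 applies: 22 + 3 = 25.
S5 applies: 25 + 2 = 27.
S6 does not apply.
S7 applies: 27 + 4 = 31.
Level 31 exceeds the maximum of 18; capped at 18.
Final offense level: 18.
Criminal history: 5 prior points → Category III (5+).
Level 18 falls in the 17-18 band.
Grid: Level 17-18 × Category III = 1980-2190 days.

1980-2190 days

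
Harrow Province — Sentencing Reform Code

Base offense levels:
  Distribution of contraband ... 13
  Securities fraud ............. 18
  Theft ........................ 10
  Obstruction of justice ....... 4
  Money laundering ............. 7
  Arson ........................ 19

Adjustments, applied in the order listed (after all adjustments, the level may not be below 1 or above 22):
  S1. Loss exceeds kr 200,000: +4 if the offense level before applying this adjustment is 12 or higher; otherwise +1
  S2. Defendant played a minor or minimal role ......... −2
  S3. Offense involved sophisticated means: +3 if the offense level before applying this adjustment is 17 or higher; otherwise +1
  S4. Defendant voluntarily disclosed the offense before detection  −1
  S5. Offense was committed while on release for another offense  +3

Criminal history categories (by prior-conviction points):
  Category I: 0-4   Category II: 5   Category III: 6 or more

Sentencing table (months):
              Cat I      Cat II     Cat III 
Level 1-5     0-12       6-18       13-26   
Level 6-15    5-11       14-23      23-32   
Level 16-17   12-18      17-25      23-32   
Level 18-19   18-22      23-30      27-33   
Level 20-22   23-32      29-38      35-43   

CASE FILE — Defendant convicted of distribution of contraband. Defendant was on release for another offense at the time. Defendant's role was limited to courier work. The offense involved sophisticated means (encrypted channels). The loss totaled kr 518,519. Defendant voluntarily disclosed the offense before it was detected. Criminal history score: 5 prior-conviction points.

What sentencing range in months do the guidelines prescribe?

23-30 months

Base offense level for distribution of contraband: 13.
S1 applies (level before this adjustment is 13 ≥ 12, so +4): 13 + 4 = 17.
S2 applies: 17 − 2 = 15.
S3 applies (level before this adjustment is 15 < 17, so +1): 15 + 1 = 16.
S4 applies: 16 − 1 = 15.
S5 applies: 15 + 3 = 18.
Final offense level: 18.
Criminal history: 5 prior points → Category II (5).
Level 18 falls in the 18-19 band.
Grid: Level 18-19 × Category II = 23-30 months.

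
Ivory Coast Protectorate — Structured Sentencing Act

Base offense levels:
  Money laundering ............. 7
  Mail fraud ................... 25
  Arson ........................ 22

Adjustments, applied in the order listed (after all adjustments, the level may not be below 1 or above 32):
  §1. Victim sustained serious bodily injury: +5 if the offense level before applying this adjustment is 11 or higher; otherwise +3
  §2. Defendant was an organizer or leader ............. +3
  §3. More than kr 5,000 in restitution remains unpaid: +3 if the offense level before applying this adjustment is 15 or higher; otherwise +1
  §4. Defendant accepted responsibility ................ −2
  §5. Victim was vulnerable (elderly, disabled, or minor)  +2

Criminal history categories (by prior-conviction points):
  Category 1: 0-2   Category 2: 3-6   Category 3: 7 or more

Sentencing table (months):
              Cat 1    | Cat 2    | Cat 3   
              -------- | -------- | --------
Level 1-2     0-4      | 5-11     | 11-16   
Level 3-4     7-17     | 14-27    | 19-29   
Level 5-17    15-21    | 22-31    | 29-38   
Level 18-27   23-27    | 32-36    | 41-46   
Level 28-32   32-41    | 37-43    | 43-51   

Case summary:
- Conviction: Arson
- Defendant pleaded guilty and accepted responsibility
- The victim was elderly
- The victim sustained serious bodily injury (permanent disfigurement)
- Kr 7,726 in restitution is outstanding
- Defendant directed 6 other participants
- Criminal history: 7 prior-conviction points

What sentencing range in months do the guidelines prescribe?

43-51 months

Base offense level for arson: 22.
§1 applies (level before this adjustment is 22 ≥ 11, so +5): 22 + 5 = 27.
§2 applies: 27 + 3 = 30.
§3 applies (level before this adjustment is 30 ≥ 15, so +3): 30 + 3 = 33.
§4 applies: 33 − 2 = 31.
§5 applies: 31 + 2 = 33.
Level 33 exceeds the maximum of 32; capped at 32.
Final offense level: 32.
Criminal history: 7 prior points → Category 3 (7+).
Level 32 falls in the 28-32 band.
Grid: Level 28-32 × Category 3 = 43-51 months.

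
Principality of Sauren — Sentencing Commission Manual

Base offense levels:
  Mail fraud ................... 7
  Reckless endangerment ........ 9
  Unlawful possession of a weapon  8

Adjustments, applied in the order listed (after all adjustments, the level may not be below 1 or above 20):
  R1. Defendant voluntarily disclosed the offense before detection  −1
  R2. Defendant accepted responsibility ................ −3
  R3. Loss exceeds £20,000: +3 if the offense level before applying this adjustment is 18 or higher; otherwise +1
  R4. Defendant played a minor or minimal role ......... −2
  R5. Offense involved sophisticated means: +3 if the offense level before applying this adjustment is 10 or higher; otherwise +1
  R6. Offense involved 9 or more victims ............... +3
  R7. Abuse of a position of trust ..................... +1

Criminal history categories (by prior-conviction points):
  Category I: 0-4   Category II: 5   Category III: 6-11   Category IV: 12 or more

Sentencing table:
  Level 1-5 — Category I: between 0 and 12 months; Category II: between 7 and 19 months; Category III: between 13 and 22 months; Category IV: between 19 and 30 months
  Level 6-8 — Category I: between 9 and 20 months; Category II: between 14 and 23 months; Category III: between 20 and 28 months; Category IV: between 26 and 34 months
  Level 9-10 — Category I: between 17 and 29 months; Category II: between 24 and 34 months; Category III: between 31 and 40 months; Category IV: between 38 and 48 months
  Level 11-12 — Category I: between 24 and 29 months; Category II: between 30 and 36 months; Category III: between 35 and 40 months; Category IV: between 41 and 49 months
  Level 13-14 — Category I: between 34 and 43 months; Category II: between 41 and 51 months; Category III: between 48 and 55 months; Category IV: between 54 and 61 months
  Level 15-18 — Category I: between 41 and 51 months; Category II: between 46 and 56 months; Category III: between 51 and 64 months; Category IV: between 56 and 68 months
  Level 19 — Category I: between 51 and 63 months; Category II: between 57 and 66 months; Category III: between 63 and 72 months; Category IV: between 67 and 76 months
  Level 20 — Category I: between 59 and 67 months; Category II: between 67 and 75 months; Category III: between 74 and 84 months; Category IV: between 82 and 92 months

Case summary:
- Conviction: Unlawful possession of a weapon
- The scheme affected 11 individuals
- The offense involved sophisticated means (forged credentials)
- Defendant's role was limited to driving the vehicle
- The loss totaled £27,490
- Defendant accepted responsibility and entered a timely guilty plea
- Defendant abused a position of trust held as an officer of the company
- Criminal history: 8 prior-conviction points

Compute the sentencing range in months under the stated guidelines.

Base offense level for unlawful possession of a weapon: 8.
R2 applies: 8 − 3 = 5.
R3 applies (level before this adjustment is 5 < 18, so +1): 5 + 1 = 6.
R4 applies: 6 − 2 = 4.
R5 applies (level before this adjustment is 4 < 10, so +1): 4 + 1 = 5.
R6 applies: 5 + 3 = 8.
R7 applies: 8 + 1 = 9.
Final offense level: 9.
Criminal history: 8 prior points → Category III (6-11).
Level 9 falls in the 9-10 band.
Grid: Level 9-10 × Category III = 31-40 months.

31-40 months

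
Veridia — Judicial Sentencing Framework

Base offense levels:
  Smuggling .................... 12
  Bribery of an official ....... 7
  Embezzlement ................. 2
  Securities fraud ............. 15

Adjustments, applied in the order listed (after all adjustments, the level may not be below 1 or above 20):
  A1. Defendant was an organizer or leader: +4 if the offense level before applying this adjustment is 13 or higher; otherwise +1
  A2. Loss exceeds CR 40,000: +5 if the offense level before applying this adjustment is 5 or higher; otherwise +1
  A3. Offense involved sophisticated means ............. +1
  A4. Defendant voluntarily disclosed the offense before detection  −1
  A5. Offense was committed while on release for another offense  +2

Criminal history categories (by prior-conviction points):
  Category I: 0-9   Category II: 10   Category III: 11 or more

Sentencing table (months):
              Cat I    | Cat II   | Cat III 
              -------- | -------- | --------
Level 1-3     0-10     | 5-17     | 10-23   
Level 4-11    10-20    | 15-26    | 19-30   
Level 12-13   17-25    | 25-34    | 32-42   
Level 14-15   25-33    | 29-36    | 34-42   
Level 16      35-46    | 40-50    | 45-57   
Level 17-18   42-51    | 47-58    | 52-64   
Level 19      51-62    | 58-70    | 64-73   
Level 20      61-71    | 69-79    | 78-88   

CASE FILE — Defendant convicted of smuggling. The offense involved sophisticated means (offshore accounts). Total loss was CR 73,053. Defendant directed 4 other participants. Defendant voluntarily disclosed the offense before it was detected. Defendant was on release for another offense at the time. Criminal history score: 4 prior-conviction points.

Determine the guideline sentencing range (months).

61-71 months

Base offense level for smuggling: 12.
A1 applies (level before this adjustment is 12 < 13, so +1): 12 + 1 = 13.
A2 applies (level before this adjustment is 13 ≥ 5, so +5): 13 + 5 = 18.
A3 applies: 18 + 1 = 19.
A4 applies: 19 − 1 = 18.
A5 applies: 18 + 2 = 20.
Final offense level: 20.
Criminal history: 4 prior points → Category I (0-9).
Level 20 falls in the 20 band.
Grid: Level 20 × Category I = 61-71 months.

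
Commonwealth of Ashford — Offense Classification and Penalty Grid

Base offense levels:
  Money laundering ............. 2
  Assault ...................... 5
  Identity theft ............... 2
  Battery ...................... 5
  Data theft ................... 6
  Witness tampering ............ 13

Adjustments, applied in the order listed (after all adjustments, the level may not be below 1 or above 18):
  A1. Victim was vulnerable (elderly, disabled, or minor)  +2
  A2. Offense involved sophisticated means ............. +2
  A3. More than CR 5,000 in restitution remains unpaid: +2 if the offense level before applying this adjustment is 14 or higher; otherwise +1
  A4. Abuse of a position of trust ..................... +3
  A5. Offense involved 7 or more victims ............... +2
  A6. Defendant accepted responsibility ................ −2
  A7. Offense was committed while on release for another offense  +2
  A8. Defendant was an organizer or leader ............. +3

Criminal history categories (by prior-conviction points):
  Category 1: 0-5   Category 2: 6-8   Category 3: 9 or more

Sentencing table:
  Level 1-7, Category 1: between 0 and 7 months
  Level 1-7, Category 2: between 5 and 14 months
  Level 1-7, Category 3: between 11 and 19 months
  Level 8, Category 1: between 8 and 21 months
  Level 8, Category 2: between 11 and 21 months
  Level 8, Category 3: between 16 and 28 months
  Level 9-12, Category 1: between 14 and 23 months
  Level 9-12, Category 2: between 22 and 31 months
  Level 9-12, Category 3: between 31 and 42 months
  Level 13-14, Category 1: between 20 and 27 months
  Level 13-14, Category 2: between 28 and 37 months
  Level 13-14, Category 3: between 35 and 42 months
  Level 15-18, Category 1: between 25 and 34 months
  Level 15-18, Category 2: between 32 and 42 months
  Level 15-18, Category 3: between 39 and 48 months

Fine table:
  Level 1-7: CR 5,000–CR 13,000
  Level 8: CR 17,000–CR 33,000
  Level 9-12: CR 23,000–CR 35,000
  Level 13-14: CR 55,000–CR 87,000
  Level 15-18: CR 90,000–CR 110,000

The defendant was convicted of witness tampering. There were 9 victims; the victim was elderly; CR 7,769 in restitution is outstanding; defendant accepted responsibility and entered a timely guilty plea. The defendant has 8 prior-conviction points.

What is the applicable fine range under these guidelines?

CR 90,000–CR 110,000

Base offense level for witness tampering: 13.
A1 applies: 13 + 2 = 15.
A2 does not apply.
A3 applies (level before this adjustment is 15 ≥ 14, so +2): 15 + 2 = 17.
A4 does not apply.
A5 applies: 17 + 2 = 19.
A6 applies: 19 − 2 = 17.
Final offense level: 17.
Level 17 falls in the 15-18 band.
Fine table: Level 15-18 → CR 90,000–CR 110,000.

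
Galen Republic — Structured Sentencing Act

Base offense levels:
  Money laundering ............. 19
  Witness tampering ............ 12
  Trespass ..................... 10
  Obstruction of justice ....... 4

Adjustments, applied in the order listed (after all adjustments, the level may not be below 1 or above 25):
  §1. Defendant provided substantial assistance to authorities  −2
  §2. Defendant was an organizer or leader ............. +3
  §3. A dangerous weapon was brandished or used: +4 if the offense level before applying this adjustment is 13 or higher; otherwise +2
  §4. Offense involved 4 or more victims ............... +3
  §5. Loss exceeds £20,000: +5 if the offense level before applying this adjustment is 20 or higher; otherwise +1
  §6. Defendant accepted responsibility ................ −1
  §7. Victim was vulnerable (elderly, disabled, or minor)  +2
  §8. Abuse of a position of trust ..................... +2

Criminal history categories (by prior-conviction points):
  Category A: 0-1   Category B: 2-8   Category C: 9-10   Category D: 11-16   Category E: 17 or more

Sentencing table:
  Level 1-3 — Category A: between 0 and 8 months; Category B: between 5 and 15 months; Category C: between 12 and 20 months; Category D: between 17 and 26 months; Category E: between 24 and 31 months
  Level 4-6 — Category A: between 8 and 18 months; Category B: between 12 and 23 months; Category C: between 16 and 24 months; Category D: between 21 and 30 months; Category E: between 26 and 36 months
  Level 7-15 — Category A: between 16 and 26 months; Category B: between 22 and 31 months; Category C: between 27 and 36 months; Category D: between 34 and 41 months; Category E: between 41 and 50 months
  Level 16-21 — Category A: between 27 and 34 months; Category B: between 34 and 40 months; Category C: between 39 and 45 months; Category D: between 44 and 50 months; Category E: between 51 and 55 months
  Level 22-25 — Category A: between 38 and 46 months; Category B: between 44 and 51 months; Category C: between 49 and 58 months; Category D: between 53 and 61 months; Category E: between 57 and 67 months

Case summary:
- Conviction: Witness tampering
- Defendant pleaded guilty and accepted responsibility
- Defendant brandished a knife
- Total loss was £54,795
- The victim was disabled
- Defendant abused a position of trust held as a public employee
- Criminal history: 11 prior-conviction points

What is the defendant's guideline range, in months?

Base offense level for witness tampering: 12.
§2 does not apply.
§3 applies (level before this adjustment is 12 < 13, so +2): 12 + 2 = 14.
§5 applies (level before this adjustment is 14 < 20, so +1): 14 + 1 = 15.
§6 applies: 15 − 1 = 14.
§7 applies: 14 + 2 = 16.
§8 applies: 16 + 2 = 18.
Final offense level: 18.
Criminal history: 11 prior points → Category D (11-16).
Level 18 falls in the 16-21 band.
Grid: Level 16-21 × Category D = 44-50 months.

44-50 months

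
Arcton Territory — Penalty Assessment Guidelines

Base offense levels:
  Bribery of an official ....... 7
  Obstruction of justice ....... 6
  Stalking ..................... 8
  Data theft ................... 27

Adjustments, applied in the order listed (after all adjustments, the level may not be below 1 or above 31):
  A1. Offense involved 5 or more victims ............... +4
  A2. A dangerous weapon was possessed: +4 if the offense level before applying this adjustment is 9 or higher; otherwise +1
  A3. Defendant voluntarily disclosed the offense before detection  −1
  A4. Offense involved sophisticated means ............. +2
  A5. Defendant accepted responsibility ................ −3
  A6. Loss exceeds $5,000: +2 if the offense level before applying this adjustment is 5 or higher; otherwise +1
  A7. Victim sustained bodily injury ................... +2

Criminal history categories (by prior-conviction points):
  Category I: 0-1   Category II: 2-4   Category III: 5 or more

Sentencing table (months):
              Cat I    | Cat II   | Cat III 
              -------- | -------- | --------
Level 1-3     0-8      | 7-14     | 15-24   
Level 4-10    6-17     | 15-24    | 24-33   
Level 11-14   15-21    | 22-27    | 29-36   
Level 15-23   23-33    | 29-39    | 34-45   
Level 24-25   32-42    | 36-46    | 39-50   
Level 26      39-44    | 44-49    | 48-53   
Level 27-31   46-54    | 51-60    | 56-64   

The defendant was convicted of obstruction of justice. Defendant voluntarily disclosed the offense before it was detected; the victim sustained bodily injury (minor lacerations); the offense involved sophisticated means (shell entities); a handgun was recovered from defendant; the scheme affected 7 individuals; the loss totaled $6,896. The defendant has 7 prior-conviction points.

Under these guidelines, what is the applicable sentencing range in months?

Base offense level for obstruction of justice: 6.
A1 applies: 6 + 4 = 10.
A2 applies (level before this adjustment is 10 ≥ 9, so +4): 10 + 4 = 14.
A3 applies: 14 − 1 = 13.
A4 applies: 13 + 2 = 15.
A5 does not apply.
A6 applies (level before this adjustment is 15 ≥ 5, so +2): 15 + 2 = 17.
A7 applies: 17 + 2 = 19.
Final offense level: 19.
Criminal history: 7 prior points → Category III (5+).
Level 19 falls in the 15-23 band.
Grid: Level 15-23 × Category III = 34-45 months.

34-45 months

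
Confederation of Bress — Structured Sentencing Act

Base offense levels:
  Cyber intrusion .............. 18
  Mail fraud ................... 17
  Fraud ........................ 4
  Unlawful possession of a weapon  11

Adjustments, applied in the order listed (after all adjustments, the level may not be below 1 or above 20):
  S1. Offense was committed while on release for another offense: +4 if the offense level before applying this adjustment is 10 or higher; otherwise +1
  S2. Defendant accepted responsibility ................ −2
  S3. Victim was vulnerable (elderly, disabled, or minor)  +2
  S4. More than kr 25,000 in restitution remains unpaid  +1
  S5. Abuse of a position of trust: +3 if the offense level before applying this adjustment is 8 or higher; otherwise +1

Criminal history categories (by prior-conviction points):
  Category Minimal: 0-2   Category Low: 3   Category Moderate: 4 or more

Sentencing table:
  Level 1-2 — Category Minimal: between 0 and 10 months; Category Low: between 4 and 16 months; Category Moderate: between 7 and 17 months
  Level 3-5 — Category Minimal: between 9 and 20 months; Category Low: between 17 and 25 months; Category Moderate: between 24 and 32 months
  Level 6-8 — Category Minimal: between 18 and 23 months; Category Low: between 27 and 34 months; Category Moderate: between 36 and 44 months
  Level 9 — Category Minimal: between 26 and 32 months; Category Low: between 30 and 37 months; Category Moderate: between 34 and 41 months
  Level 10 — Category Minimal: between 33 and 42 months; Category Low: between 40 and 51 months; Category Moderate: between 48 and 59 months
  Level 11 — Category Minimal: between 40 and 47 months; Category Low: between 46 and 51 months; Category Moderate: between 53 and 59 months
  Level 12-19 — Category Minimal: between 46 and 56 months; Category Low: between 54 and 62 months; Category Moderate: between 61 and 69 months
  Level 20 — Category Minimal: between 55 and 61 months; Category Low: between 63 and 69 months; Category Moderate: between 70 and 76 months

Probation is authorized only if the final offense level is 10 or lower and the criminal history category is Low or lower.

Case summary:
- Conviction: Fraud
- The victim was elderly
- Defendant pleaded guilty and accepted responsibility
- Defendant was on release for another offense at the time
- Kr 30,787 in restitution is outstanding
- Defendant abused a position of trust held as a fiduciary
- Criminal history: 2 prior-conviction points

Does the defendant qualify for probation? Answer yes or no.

Base offense level for fraud: 4.
S1 applies (level before this adjustment is 4 < 10, so +1): 4 + 1 = 5.
S2 applies: 5 − 2 = 3.
S3 applies: 3 + 2 = 5.
S4 applies: 5 + 1 = 6.
S5 applies (level before this adjustment is 6 < 8, so +1): 6 + 1 = 7.
Final offense level: 7.
Criminal history: 2 prior points → Category Minimal (0-2).
Level 7 falls in the 6-8 band.
Grid: Level 6-8 × Category Minimal = 18-23 months.
Probation check: level 7 ≤ 10 and category Minimal ≤ Low → eligible.

Yes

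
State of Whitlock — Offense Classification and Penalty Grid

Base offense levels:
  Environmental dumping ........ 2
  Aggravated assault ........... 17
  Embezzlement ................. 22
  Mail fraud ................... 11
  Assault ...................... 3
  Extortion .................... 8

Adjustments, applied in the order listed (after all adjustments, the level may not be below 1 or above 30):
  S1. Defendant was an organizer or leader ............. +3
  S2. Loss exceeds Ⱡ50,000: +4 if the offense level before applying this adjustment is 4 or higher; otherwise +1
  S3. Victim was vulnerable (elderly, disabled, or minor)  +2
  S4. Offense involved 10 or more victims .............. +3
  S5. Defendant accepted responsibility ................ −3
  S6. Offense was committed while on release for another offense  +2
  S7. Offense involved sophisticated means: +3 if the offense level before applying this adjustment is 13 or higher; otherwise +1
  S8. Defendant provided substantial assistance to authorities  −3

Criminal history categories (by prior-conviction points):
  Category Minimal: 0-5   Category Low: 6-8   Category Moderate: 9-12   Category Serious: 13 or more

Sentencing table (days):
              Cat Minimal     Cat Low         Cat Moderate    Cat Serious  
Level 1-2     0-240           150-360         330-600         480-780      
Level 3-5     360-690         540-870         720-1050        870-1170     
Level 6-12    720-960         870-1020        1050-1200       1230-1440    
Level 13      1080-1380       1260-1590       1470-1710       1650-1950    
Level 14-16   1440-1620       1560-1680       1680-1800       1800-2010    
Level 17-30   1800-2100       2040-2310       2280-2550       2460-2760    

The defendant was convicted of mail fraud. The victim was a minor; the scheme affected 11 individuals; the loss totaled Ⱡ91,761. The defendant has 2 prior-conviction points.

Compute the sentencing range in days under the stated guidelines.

1800-2100 days

Base offense level for mail fraud: 11.
S2 applies (level before this adjustment is 11 ≥ 4, so +4): 11 + 4 = 15.
S3 applies: 15 + 2 = 17.
S4 applies: 17 + 3 = 20.
S6 does not apply.
S7 does not apply.
S8 does not apply.
Final offense level: 20.
Criminal history: 2 prior points → Category Minimal (0-5).
Level 20 falls in the 17-30 band.
Grid: Level 17-30 × Category Minimal = 1800-2100 days.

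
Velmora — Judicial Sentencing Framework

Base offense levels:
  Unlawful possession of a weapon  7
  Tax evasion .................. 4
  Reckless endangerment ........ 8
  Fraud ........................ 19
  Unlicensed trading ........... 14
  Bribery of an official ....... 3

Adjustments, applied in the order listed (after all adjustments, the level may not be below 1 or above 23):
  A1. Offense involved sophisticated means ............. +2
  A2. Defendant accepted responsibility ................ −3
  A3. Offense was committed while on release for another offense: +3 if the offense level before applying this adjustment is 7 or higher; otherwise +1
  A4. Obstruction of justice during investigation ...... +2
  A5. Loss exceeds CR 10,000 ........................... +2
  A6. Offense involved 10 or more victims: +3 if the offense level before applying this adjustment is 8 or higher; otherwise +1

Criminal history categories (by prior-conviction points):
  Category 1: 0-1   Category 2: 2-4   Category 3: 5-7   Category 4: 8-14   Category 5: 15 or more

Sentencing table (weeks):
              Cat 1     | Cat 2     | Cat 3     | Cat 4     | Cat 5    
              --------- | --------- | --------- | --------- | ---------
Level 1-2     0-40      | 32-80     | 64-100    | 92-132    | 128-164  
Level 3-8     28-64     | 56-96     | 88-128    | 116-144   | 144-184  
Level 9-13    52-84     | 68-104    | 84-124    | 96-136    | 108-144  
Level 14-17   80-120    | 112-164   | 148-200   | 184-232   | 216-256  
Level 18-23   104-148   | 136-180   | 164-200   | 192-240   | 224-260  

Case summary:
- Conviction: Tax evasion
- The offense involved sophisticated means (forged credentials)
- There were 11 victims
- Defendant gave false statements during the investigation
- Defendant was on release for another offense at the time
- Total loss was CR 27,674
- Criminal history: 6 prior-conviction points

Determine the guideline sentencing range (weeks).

148-200 weeks

Base offense level for tax evasion: 4.
A1 applies: 4 + 2 = 6.
A3 applies (level before this adjustment is 6 < 7, so +1): 6 + 1 = 7.
A4 applies: 7 + 2 = 9.
A5 applies: 9 + 2 = 11.
A6 applies (level before this adjustment is 11 ≥ 8, so +3): 11 + 3 = 14.
Final offense level: 14.
Criminal history: 6 prior points → Category 3 (5-7).
Level 14 falls in the 14-17 band.
Grid: Level 14-17 × Category 3 = 148-200 weeks.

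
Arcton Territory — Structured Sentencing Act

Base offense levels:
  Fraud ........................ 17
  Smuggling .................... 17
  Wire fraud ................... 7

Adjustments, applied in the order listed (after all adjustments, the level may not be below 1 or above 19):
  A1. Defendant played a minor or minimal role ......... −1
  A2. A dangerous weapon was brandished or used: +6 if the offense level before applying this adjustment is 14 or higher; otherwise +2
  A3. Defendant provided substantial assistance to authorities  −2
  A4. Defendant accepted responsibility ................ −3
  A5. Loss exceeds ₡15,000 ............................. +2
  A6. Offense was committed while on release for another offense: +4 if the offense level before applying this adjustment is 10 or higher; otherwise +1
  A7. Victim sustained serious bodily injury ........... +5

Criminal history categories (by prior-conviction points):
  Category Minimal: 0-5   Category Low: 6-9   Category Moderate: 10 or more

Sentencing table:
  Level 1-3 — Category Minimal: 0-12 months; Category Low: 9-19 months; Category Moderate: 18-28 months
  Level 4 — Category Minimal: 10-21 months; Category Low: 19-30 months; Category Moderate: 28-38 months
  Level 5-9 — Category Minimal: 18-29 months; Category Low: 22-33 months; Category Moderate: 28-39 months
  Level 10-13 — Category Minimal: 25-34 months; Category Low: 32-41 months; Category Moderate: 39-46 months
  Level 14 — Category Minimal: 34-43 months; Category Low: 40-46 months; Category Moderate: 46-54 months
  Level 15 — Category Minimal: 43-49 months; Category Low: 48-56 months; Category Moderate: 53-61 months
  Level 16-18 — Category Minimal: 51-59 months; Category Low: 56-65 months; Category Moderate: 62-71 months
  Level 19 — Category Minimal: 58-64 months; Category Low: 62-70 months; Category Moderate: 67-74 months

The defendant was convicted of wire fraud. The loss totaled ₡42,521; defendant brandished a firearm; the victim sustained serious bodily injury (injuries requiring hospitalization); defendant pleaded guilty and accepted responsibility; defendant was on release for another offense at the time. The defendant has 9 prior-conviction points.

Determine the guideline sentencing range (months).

Base offense level for wire fraud: 7.
A1 does not apply.
A2 applies (level before this adjustment is 7 < 14, so +2): 7 + 2 = 9.
A3 does not apply.
A4 applies: 9 − 3 = 6.
A5 applies: 6 + 2 = 8.
A6 applies (level before this adjustment is 8 < 10, so +1): 8 + 1 = 9.
A7 applies: 9 + 5 = 14.
Final offense level: 14.
Criminal history: 9 prior points → Category Low (6-9).
Level 14 falls in the 14 band.
Grid: Level 14 × Category Low = 40-46 months.

40-46 months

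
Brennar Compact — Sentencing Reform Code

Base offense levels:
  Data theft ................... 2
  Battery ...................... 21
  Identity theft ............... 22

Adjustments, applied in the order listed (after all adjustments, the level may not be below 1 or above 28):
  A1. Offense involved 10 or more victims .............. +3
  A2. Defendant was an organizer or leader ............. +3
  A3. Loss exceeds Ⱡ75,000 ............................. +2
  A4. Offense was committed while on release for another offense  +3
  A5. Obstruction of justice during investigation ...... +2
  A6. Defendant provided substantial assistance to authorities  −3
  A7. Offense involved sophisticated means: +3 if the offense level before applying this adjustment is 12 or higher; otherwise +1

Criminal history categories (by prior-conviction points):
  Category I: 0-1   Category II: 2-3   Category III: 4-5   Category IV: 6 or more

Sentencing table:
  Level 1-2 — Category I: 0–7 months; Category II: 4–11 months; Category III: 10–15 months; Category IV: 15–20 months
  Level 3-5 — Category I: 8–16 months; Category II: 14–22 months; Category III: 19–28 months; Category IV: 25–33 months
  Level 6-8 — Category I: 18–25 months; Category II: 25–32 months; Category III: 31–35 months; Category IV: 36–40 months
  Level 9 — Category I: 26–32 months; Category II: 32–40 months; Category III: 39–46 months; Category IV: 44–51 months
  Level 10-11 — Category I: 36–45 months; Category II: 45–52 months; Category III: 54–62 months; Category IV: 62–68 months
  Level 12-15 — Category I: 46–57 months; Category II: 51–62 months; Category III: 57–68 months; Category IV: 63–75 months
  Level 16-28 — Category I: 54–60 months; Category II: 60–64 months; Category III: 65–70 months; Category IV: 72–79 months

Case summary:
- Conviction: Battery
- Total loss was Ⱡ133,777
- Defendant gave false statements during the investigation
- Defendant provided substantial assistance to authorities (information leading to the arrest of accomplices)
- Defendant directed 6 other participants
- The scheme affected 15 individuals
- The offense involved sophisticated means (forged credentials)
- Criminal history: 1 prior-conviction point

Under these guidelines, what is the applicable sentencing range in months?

Base offense level for battery: 21.
A1 applies: 21 + 3 = 24.
A2 applies: 24 + 3 = 27.
A3 applies: 27 + 2 = 29.
A4 does not apply.
A5 applies: 29 + 2 = 31.
A6 applies: 31 − 3 = 28.
A7 applies (level before this adjustment is 28 ≥ 12, so +3): 28 + 3 = 31.
Level 31 exceeds the maximum of 28; capped at 28.
Final offense level: 28.
Criminal history: 1 prior point → Category I (0-1).
Level 28 falls in the 16-28 band.
Grid: Level 16-28 × Category I = 54-60 months.

54-60 months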